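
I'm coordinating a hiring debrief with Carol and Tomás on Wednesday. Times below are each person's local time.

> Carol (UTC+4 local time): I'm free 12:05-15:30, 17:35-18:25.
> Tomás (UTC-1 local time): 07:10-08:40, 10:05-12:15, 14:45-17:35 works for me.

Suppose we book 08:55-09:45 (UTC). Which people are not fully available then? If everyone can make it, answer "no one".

Carol in UTC: 08:05-11:30, 13:35-14:25 (subtract 4h to convert from UTC+4).
Tomás in UTC: 08:10-09:40, 11:05-13:15, 15:45-18:35 (add 1h to convert from UTC-1).
Carol: free for 08:55-09:45. Tomás: not fully free for 08:55-09:45.

Tomás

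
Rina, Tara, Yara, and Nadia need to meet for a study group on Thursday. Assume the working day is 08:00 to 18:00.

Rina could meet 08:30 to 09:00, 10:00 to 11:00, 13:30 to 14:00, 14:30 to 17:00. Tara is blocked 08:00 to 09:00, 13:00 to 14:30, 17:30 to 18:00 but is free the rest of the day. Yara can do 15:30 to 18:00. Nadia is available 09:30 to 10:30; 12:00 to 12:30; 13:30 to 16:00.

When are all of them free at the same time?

15:30-16:00

Rina free: 08:30-09:00, 10:00-11:00, 13:30-14:00, 14:30-17:00.
Tara free: 09:00-13:00, 14:30-17:30 (invert busy blocks within the working day).
Yara free: 15:30-18:00.
Nadia free: 09:30-10:30, 12:00-12:30, 13:30-16:00.
Rina ∩ Tara: 10:00-11:00, 14:30-17:00.
Rina ∩ Tara ∩ Yara: 15:30-17:00.
Rina ∩ Tara ∩ Yara ∩ Nadia: 15:30-16:00.
So the common availability across everyone is 15:30-16:00.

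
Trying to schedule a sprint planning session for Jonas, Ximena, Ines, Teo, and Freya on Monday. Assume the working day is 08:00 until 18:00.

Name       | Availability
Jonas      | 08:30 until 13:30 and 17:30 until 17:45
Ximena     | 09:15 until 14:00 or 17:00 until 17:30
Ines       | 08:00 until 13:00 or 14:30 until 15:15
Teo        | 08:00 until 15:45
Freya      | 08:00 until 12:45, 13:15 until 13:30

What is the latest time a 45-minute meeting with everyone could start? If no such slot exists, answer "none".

Jonas ∩ Ximena: 09:15-13:30.
Jonas ∩ Ximena ∩ Ines: 09:15-13:00.
Jonas ∩ Ximena ∩ Ines ∩ Teo: 09:15-13:00.
Jonas ∩ Ximena ∩ Ines ∩ Teo ∩ Freya: 09:15-12:45.
The last common window of at least 45 minutes is 09:15-12:45; a 45-minute meeting can start as late as 12:00 and still end by 12:45.

12:00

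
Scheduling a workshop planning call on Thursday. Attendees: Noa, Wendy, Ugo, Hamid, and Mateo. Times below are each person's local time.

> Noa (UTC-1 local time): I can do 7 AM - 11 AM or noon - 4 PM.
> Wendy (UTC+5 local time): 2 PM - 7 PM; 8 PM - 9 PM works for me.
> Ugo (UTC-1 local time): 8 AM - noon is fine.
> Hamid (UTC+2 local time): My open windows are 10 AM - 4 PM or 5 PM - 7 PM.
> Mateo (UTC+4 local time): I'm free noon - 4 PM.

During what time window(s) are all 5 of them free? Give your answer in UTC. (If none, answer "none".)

Noa in UTC: 08:00-12:00, 13:00-17:00 (add 1h to convert from UTC-1).
Wendy in UTC: 09:00-14:00, 15:00-16:00 (subtract 5h to convert from UTC+5).
Ugo in UTC: 09:00-13:00 (add 1h to convert from UTC-1).
Hamid in UTC: 08:00-14:00, 15:00-17:00 (subtract 2h to convert from UTC+2).
Mateo in UTC: 08:00-12:00 (subtract 4h to convert from UTC+4).
Noa ∩ Wendy: 09:00-12:00, 13:00-14:00, 15:00-16:00.
Noa ∩ Wendy ∩ Ugo: 09:00-12:00.
Noa ∩ Wendy ∩ Ugo ∩ Hamid: 09:00-12:00.
Noa ∩ Wendy ∩ Ugo ∩ Hamid ∩ Mateo: 09:00-12:00.
So the common availability across everyone is 09:00-12:00.

09:00-12:00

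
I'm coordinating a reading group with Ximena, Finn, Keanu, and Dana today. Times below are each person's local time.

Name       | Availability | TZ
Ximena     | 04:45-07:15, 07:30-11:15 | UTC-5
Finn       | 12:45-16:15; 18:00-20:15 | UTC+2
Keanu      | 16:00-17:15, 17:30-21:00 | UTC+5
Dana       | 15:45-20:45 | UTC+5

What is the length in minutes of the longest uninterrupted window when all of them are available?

Ximena in UTC: 09:45-12:15, 12:30-16:15 (add 5h to convert from UTC-5).
Finn in UTC: 10:45-14:15, 16:00-18:15 (subtract 2h to convert from UTC+2).
Keanu in UTC: 11:00-12:15, 12:30-16:00 (subtract 5h to convert from UTC+5).
Dana in UTC: 10:45-15:45 (subtract 5h to convert from UTC+5).
Ximena ∩ Finn: 10:45-12:15, 12:30-14:15, 16:00-16:15.
Ximena ∩ Finn ∩ Keanu: 11:00-12:15, 12:30-14:15.
Ximena ∩ Finn ∩ Keanu ∩ Dana: 11:00-12:15, 12:30-14:15.
The longest is 12:30-14:15 at 105 minutes.

105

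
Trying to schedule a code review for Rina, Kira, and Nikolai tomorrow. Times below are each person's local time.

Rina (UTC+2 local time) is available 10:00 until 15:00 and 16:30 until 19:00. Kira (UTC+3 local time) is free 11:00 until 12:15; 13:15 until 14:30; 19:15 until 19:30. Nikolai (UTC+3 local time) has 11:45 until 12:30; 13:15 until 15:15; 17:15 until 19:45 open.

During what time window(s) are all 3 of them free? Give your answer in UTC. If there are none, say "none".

08:45-09:15, 10:15-11:30, 16:15-16:30

Rina in UTC: 08:00-13:00, 14:30-17:00 (subtract 2h to convert from UTC+2).
Kira in UTC: 08:00-09:15, 10:15-11:30, 16:15-16:30 (subtract 3h to convert from UTC+3).
Nikolai in UTC: 08:45-09:30, 10:15-12:15, 14:15-16:45 (subtract 3h to convert from UTC+3).
Rina ∩ Kira: 08:00-09:15, 10:15-11:30, 16:15-16:30.
Rina ∩ Kira ∩ Nikolai: 08:45-09:15, 10:15-11:30, 16:15-16:30.
So the common availability across everyone is 08:45-09:15, 10:15-11:30, 16:15-16:30.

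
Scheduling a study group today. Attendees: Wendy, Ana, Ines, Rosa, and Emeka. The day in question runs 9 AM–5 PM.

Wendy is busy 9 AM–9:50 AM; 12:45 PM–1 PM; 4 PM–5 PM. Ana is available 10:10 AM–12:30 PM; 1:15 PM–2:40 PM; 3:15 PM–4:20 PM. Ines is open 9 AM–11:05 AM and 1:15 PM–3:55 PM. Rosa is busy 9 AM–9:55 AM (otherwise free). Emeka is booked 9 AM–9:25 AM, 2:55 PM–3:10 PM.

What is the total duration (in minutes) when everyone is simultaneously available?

180

Wendy free: 09:50-12:45, 13:00-16:00 (invert busy blocks within the working day).
Ana free: 10:10-12:30, 13:15-14:40, 15:15-16:20.
Ines free: 09:00-11:05, 13:15-15:55.
Rosa free: 09:55-17:00 (invert busy blocks within the working day).
Emeka free: 09:25-14:55, 15:10-17:00 (invert busy blocks within the working day).
Wendy ∩ Ana: 10:10-12:30, 13:15-14:40, 15:15-16:00.
Wendy ∩ Ana ∩ Ines: 10:10-11:05, 13:15-14:40, 15:15-15:55.
Wendy ∩ Ana ∩ Ines ∩ Rosa: 10:10-11:05, 13:15-14:40, 15:15-15:55.
Wendy ∩ Ana ∩ Ines ∩ Rosa ∩ Emeka: 10:10-11:05, 13:15-14:40, 15:15-15:55.
Those are the intersection windows.
Summing the common windows: 55 + 85 + 40 = 180 minutes.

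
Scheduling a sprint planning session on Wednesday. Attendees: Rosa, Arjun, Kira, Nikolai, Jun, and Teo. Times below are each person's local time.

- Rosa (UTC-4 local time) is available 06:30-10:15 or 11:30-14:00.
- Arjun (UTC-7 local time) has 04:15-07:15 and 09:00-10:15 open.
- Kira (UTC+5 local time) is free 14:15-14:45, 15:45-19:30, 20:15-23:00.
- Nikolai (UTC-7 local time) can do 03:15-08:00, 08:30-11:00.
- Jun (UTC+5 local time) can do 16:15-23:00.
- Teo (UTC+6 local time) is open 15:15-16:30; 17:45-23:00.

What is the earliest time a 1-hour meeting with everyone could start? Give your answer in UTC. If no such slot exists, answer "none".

11:45

Rosa in UTC: 10:30-14:15, 15:30-18:00 (add 4h to convert from UTC-4).
Arjun in UTC: 11:15-14:15, 16:00-17:15 (add 7h to convert from UTC-7).
Kira in UTC: 09:15-09:45, 10:45-14:30, 15:15-18:00 (subtract 5h to convert from UTC+5).
Nikolai in UTC: 10:15-15:00, 15:30-18:00 (add 7h to convert from UTC-7).
Jun in UTC: 11:15-18:00 (subtract 5h to convert from UTC+5).
Teo in UTC: 09:15-10:30, 11:45-17:00 (subtract 6h to convert from UTC+6).
Rosa ∩ Arjun: 11:15-14:15, 16:00-17:15.
Rosa ∩ Arjun ∩ Kira: 11:15-14:15, 16:00-17:15.
Rosa ∩ Arjun ∩ Kira ∩ Nikolai: 11:15-14:15, 16:00-17:15.
Rosa ∩ Arjun ∩ Kira ∩ Nikolai ∩ Jun: 11:15-14:15, 16:00-17:15.
Rosa ∩ Arjun ∩ Kira ∩ Nikolai ∩ Jun ∩ Teo: 11:45-14:15, 16:00-17:00.
The first common window of at least 60 minutes is 11:45-14:15, so the earliest start is 11:45.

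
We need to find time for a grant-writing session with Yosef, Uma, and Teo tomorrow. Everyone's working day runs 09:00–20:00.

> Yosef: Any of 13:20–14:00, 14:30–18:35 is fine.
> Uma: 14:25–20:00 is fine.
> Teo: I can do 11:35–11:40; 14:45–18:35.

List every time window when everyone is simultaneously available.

14:45-18:35

Yosef ∩ Uma: 14:30-18:35.
Yosef ∩ Uma ∩ Teo: 14:45-18:35.
Those are the intersection windows.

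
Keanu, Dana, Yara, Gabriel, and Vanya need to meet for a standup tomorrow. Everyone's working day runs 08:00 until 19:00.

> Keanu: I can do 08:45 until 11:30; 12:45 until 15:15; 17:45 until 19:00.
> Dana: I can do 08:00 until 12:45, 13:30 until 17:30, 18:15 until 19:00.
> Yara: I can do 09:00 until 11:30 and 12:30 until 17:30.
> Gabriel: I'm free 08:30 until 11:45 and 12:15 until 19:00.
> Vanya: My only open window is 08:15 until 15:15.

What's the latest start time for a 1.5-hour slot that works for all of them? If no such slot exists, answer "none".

Keanu ∩ Dana: 08:45-11:30, 13:30-15:15, 18:15-19:00.
Keanu ∩ Dana ∩ Yara: 09:00-11:30, 13:30-15:15.
Keanu ∩ Dana ∩ Yara ∩ Gabriel: 09:00-11:30, 13:30-15:15.
Keanu ∩ Dana ∩ Yara ∩ Gabriel ∩ Vanya: 09:00-11:30, 13:30-15:15.
So the common availability across everyone is 09:00-11:30, 13:30-15:15.
The last common window of at least 90 minutes is 13:30-15:15; a 90-minute meeting can start as late as 13:45 and still end by 15:15.

13:45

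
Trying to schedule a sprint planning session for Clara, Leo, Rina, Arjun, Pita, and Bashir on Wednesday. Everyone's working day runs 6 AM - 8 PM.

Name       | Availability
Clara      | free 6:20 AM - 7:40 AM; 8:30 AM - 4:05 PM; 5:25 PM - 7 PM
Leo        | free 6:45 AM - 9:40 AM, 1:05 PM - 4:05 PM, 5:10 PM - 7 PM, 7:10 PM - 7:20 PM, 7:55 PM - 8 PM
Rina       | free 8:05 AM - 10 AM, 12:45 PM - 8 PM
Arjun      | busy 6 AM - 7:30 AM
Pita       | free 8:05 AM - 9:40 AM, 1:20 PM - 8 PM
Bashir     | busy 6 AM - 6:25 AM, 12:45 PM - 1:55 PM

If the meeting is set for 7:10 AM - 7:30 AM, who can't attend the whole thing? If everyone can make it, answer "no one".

Arjun, Pita, Rina

Clara free: 06:20-07:40, 08:30-16:05, 17:25-19:00.
Leo free: 06:45-09:40, 13:05-16:05, 17:10-19:00, 19:10-19:20, 19:55-20:00.
Rina free: 08:05-10:00, 12:45-20:00.
Arjun free: 07:30-20:00 (invert busy blocks within the working day).
Pita free: 08:05-09:40, 13:20-20:00.
Bashir free: 06:25-12:45, 13:55-20:00 (invert busy blocks within the working day).
Clara: free for 07:10-07:30. Leo: free for 07:10-07:30. Rina: not fully free for 07:10-07:30. Arjun: not fully free for 07:10-07:30. Pita: not fully free for 07:10-07:30. Bashir: free for 07:10-07:30.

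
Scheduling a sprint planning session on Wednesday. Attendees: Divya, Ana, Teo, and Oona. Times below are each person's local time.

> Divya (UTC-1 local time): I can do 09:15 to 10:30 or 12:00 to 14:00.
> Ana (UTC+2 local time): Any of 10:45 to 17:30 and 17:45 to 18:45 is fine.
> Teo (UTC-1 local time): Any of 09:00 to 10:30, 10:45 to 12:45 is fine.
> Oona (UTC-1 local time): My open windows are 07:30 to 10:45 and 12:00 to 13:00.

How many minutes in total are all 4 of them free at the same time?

Divya in UTC: 10:15-11:30, 13:00-15:00 (add 1h to convert from UTC-1).
Ana in UTC: 08:45-15:30, 15:45-16:45 (subtract 2h to convert from UTC+2).
Teo in UTC: 10:00-11:30, 11:45-13:45 (add 1h to convert from UTC-1).
Oona in UTC: 08:30-11:45, 13:00-14:00 (add 1h to convert from UTC-1).
Divya ∩ Ana: 10:15-11:30, 13:00-15:00.
Divya ∩ Ana ∩ Teo: 10:15-11:30, 13:00-13:45.
Divya ∩ Ana ∩ Teo ∩ Oona: 10:15-11:30, 13:00-13:45.
Summing the common windows: 75 + 45 = 120 minutes.

120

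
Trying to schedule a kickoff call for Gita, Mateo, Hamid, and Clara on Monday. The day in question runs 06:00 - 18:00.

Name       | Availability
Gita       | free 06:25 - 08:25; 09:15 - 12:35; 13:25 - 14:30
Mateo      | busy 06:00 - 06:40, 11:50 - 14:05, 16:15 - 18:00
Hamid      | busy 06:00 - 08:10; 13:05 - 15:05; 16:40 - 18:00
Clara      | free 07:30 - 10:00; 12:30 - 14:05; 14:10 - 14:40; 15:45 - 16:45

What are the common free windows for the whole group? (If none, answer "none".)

Gita free: 06:25-08:25, 09:15-12:35, 13:25-14:30.
Mateo free: 06:40-11:50, 14:05-16:15 (invert busy blocks within the working day).
Hamid free: 08:10-13:05, 15:05-16:40 (invert busy blocks within the working day).
Clara free: 07:30-10:00, 12:30-14:05, 14:10-14:40, 15:45-16:45.
Gita ∩ Mateo: 06:40-08:25, 09:15-11:50, 14:05-14:30.
Gita ∩ Mateo ∩ Hamid: 08:10-08:25, 09:15-11:50.
Gita ∩ Mateo ∩ Hamid ∩ Clara: 08:10-08:25, 09:15-10:00.

08:10-08:25, 09:15-10:00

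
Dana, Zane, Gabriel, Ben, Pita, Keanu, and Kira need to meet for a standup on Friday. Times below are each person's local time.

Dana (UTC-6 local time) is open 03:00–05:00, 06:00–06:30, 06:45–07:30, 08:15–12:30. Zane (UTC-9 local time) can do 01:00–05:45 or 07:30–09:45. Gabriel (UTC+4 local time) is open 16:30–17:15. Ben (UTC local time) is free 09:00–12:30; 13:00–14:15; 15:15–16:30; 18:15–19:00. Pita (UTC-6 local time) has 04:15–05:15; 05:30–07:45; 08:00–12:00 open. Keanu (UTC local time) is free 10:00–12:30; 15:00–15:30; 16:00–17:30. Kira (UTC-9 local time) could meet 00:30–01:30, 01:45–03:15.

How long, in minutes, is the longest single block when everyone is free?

Dana in UTC: 09:00-11:00, 12:00-12:30, 12:45-13:30, 14:15-18:30 (add 6h to convert from UTC-6).
Zane in UTC: 10:00-14:45, 16:30-18:45 (add 9h to convert from UTC-9).
Gabriel in UTC: 12:30-13:15 (subtract 4h to convert from UTC+4).
Ben in UTC: 09:00-12:30, 13:00-14:15, 15:15-16:30, 18:15-19:00.
Pita in UTC: 10:15-11:15, 11:30-13:45, 14:00-18:00 (add 6h to convert from UTC-6).
Keanu in UTC: 10:00-12:30, 15:00-15:30, 16:00-17:30.
Kira in UTC: 09:30-10:30, 10:45-12:15 (add 9h to convert from UTC-9).
Dana ∩ Zane: 10:00-11:00, 12:00-12:30, 12:45-13:30, 14:15-14:45, 16:30-18:30.
Dana ∩ Zane ∩ Gabriel: 12:45-13:15.
Dana ∩ Zane ∩ Gabriel ∩ Ben: 13:00-13:15.
Dana ∩ Zane ∩ Gabriel ∩ Ben ∩ Pita: 13:00-13:15.
Dana ∩ Zane ∩ Gabriel ∩ Ben ∩ Pita ∩ Keanu: ∅.
Dana ∩ Zane ∩ Gabriel ∩ Ben ∩ Pita ∩ Keanu ∩ Kira: ∅.
There is no time when everyone is free.
No common window exists, so the longest block is 0 minutes.

0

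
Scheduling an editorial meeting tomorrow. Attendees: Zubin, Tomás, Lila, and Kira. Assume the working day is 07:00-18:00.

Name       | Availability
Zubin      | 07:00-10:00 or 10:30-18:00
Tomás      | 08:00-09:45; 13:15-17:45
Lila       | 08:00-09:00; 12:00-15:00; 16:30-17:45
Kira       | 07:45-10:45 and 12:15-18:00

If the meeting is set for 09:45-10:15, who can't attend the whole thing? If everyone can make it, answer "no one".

Lila, Tomás, Zubin

Zubin: not fully free for 09:45-10:15. Tomás: not fully free for 09:45-10:15. Lila: not fully free for 09:45-10:15. Kira: free for 09:45-10:15.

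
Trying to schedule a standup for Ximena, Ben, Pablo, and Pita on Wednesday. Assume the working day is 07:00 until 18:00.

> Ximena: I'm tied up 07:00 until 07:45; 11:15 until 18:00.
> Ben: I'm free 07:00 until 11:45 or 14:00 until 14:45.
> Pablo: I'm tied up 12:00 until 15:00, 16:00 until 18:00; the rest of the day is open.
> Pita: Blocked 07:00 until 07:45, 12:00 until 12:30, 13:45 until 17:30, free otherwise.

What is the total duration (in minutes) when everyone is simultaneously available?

Ximena free: 07:45-11:15 (invert busy blocks within the working day).
Ben free: 07:00-11:45, 14:00-14:45.
Pablo free: 07:00-12:00, 15:00-16:00 (invert busy blocks within the working day).
Pita free: 07:45-12:00, 12:30-13:45, 17:30-18:00 (invert busy blocks within the working day).
Ximena ∩ Ben: 07:45-11:15.
Ximena ∩ Ben ∩ Pablo: 07:45-11:15.
Ximena ∩ Ben ∩ Pablo ∩ Pita: 07:45-11:15.
That's a single block of 210 minutes.

210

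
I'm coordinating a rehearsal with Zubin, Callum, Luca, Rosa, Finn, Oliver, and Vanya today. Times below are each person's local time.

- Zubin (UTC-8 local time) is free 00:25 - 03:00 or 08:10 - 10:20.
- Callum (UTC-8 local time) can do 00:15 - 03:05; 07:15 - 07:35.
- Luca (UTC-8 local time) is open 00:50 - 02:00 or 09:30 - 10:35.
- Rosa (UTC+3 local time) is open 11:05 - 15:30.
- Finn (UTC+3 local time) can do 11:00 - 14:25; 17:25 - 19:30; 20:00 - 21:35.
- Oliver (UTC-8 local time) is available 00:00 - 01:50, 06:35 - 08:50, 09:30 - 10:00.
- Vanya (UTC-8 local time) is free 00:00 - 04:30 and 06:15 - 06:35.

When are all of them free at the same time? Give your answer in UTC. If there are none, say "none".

08:50-09:50

Zubin in UTC: 08:25-11:00, 16:10-18:20 (add 8h to convert from UTC-8).
Callum in UTC: 08:15-11:05, 15:15-15:35 (add 8h to convert from UTC-8).
Luca in UTC: 08:50-10:00, 17:30-18:35 (add 8h to convert from UTC-8).
Rosa in UTC: 08:05-12:30 (subtract 3h to convert from UTC+3).
Finn in UTC: 08:00-11:25, 14:25-16:30, 17:00-18:35 (subtract 3h to convert from UTC+3).
Oliver in UTC: 08:00-09:50, 14:35-16:50, 17:30-18:00 (add 8h to convert from UTC-8).
Vanya in UTC: 08:00-12:30, 14:15-14:35 (add 8h to convert from UTC-8).
Zubin ∩ Callum: 08:25-11:00.
Zubin ∩ Callum ∩ Luca: 08:50-10:00.
Zubin ∩ Callum ∩ Luca ∩ Rosa: 08:50-10:00.
Zubin ∩ Callum ∩ Luca ∩ Rosa ∩ Finn: 08:50-10:00.
Zubin ∩ Callum ∩ Luca ∩ Rosa ∩ Finn ∩ Oliver: 08:50-09:50.
Zubin ∩ Callum ∩ Luca ∩ Rosa ∩ Finn ∩ Oliver ∩ Vanya: 08:50-09:50.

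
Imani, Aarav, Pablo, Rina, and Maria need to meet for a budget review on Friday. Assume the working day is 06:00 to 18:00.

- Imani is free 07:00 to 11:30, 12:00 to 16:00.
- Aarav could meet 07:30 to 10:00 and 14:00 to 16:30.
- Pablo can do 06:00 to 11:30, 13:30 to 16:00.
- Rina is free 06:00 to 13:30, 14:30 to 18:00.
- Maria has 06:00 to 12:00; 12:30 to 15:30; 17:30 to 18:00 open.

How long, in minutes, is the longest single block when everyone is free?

Imani ∩ Aarav: 07:30-10:00, 14:00-16:00.
Imani ∩ Aarav ∩ Pablo: 07:30-10:00, 14:00-16:00.
Imani ∩ Aarav ∩ Pablo ∩ Rina: 07:30-10:00, 14:30-16:00.
Imani ∩ Aarav ∩ Pablo ∩ Rina ∩ Maria: 07:30-10:00, 14:30-15:30.
The longest is 07:30-10:00 at 150 minutes.

150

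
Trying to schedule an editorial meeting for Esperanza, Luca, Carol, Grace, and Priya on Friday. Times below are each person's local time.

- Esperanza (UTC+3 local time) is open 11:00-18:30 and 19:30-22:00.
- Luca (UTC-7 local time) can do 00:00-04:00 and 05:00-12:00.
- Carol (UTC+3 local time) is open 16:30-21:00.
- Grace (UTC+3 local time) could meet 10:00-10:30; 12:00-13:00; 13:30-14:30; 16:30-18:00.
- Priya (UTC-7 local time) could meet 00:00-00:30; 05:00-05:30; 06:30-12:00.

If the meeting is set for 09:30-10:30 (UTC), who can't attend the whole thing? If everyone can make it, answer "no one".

Esperanza in UTC: 08:00-15:30, 16:30-19:00 (subtract 3h to convert from UTC+3).
Luca in UTC: 07:00-11:00, 12:00-19:00 (add 7h to convert from UTC-7).
Carol in UTC: 13:30-18:00 (subtract 3h to convert from UTC+3).
Grace in UTC: 07:00-07:30, 09:00-10:00, 10:30-11:30, 13:30-15:00 (subtract 3h to convert from UTC+3).
Priya in UTC: 07:00-07:30, 12:00-12:30, 13:30-19:00 (add 7h to convert from UTC-7).
Esperanza: free for 09:30-10:30. Luca: free for 09:30-10:30. Carol: not fully free for 09:30-10:30. Grace: not fully free for 09:30-10:30. Priya: not fully free for 09:30-10:30.

Carol, Grace, Priya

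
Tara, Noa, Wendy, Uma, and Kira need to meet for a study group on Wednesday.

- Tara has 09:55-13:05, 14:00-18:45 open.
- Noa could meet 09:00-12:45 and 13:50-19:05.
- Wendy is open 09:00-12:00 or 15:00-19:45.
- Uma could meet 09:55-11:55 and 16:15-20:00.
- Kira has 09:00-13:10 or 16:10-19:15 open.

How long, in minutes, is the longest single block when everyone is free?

Tara ∩ Noa: 09:55-12:45, 14:00-18:45.
Tara ∩ Noa ∩ Wendy: 09:55-12:00, 15:00-18:45.
Tara ∩ Noa ∩ Wendy ∩ Uma: 09:55-11:55, 16:15-18:45.
Tara ∩ Noa ∩ Wendy ∩ Uma ∩ Kira: 09:55-11:55, 16:15-18:45.
The longest is 16:15-18:45 at 150 minutes.

150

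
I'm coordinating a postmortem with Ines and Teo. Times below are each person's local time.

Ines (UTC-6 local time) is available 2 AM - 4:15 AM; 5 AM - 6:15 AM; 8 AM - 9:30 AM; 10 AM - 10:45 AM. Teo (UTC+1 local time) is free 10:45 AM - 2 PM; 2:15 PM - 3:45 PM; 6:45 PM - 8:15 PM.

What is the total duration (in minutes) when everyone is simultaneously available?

Ines in UTC: 08:00-10:15, 11:00-12:15, 14:00-15:30, 16:00-16:45 (add 6h to convert from UTC-6).
Teo in UTC: 09:45-13:00, 13:15-14:45, 17:45-19:15 (subtract 1h to convert from UTC+1).
Ines ∩ Teo: 09:45-10:15, 11:00-12:15, 14:00-14:45.
Summing the common windows: 30 + 75 + 45 = 150 minutes.

150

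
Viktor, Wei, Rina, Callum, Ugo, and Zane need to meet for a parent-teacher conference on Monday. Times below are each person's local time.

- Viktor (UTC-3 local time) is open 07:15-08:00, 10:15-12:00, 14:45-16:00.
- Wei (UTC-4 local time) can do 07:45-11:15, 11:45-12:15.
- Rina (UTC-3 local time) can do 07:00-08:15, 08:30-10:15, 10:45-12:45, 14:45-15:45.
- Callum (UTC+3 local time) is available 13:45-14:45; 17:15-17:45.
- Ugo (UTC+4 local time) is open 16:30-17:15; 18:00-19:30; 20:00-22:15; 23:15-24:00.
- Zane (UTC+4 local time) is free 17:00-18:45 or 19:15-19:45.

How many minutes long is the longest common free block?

Viktor in UTC: 10:15-11:00, 13:15-15:00, 17:45-19:00 (add 3h to convert from UTC-3).
Wei in UTC: 11:45-15:15, 15:45-16:15 (add 4h to convert from UTC-4).
Rina in UTC: 10:00-11:15, 11:30-13:15, 13:45-15:45, 17:45-18:45 (add 3h to convert from UTC-3).
Callum in UTC: 10:45-11:45, 14:15-14:45 (subtract 3h to convert from UTC+3).
Ugo in UTC: 12:30-13:15, 14:00-15:30, 16:00-18:15, 19:15-20:00 (subtract 4h to convert from UTC+4).
Zane in UTC: 13:00-14:45, 15:15-15:45 (subtract 4h to convert from UTC+4).
Viktor ∩ Wei: 13:15-15:00.
Viktor ∩ Wei ∩ Rina: 13:45-15:00.
Viktor ∩ Wei ∩ Rina ∩ Callum: 14:15-14:45.
Viktor ∩ Wei ∩ Rina ∩ Callum ∩ Ugo: 14:15-14:45.
Viktor ∩ Wei ∩ Rina ∩ Callum ∩ Ugo ∩ Zane: 14:15-14:45.
The longest is 14:15-14:45 at 30 minutes.

30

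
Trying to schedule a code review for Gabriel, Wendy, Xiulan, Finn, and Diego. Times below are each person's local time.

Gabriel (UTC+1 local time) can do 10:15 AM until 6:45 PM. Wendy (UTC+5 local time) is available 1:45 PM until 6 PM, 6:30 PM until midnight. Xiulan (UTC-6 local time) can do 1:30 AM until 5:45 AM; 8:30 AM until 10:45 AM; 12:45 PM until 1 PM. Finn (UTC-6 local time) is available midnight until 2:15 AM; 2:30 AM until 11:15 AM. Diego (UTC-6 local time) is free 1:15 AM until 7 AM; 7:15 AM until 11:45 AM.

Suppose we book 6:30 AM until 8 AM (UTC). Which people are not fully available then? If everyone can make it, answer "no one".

Diego, Gabriel, Wendy, Xiulan

Gabriel in UTC: 09:15-17:45 (subtract 1h to convert from UTC+1).
Wendy in UTC: 08:45-13:00, 13:30-19:00 (subtract 5h to convert from UTC+5).
Xiulan in UTC: 07:30-11:45, 14:30-16:45, 18:45-19:00 (add 6h to convert from UTC-6).
Finn in UTC: 06:00-08:15, 08:30-17:15 (add 6h to convert from UTC-6).
Diego in UTC: 07:15-13:00, 13:15-17:45 (add 6h to convert from UTC-6).
Gabriel: not fully free for 06:30-08:00. Wendy: not fully free for 06:30-08:00. Xiulan: not fully free for 06:30-08:00. Finn: free for 06:30-08:00. Diego: not fully free for 06:30-08:00.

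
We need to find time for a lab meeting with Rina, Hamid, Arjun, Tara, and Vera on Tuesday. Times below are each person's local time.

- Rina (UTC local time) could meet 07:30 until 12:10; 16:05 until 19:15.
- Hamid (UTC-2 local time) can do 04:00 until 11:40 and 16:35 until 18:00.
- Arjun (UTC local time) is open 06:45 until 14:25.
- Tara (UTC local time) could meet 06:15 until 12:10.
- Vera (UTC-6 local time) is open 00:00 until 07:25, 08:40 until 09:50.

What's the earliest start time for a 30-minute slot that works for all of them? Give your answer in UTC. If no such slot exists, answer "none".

Rina in UTC: 07:30-12:10, 16:05-19:15.
Hamid in UTC: 06:00-13:40, 18:35-20:00 (add 2h to convert from UTC-2).
Arjun in UTC: 06:45-14:25.
Tara in UTC: 06:15-12:10.
Vera in UTC: 06:00-13:25, 14:40-15:50 (add 6h to convert from UTC-6).
Rina ∩ Hamid: 07:30-12:10, 18:35-19:15.
Rina ∩ Hamid ∩ Arjun: 07:30-12:10.
Rina ∩ Hamid ∩ Arjun ∩ Tara: 07:30-12:10.
Rina ∩ Hamid ∩ Arjun ∩ Tara ∩ Vera: 07:30-12:10.
The first common window of at least 30 minutes is 07:30-12:10, so the earliest start is 07:30.

07:30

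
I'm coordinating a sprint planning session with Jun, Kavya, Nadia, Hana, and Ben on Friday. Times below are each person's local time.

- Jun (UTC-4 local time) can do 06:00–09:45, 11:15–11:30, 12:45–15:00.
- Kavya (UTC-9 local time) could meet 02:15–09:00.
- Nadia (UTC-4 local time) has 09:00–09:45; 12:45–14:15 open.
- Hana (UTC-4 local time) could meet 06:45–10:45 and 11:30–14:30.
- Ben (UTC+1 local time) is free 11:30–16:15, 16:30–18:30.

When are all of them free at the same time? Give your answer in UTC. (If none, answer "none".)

Jun in UTC: 10:00-13:45, 15:15-15:30, 16:45-19:00 (add 4h to convert from UTC-4).
Kavya in UTC: 11:15-18:00 (add 9h to convert from UTC-9).
Nadia in UTC: 13:00-13:45, 16:45-18:15 (add 4h to convert from UTC-4).
Hana in UTC: 10:45-14:45, 15:30-18:30 (add 4h to convert from UTC-4).
Ben in UTC: 10:30-15:15, 15:30-17:30 (subtract 1h to convert from UTC+1).
Jun ∩ Kavya: 11:15-13:45, 15:15-15:30, 16:45-18:00.
Jun ∩ Kavya ∩ Nadia: 13:00-13:45, 16:45-18:00.
Jun ∩ Kavya ∩ Nadia ∩ Hana: 13:00-13:45, 16:45-18:00.
Jun ∩ Kavya ∩ Nadia ∩ Hana ∩ Ben: 13:00-13:45, 16:45-17:30.

13:00-13:45, 16:45-17:30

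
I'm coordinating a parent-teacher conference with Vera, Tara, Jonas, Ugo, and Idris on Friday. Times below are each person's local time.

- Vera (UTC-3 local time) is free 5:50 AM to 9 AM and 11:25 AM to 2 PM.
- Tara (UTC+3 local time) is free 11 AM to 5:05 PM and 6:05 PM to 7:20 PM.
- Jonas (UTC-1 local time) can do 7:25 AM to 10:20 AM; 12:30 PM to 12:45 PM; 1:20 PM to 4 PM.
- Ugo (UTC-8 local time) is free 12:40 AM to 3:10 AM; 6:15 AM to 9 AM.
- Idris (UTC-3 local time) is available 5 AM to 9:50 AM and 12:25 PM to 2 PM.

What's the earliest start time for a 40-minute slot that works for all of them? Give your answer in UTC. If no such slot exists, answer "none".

08:50

Vera in UTC: 08:50-12:00, 14:25-17:00 (add 3h to convert from UTC-3).
Tara in UTC: 08:00-14:05, 15:05-16:20 (subtract 3h to convert from UTC+3).
Jonas in UTC: 08:25-11:20, 13:30-13:45, 14:20-17:00 (add 1h to convert from UTC-1).
Ugo in UTC: 08:40-11:10, 14:15-17:00 (add 8h to convert from UTC-8).
Idris in UTC: 08:00-12:50, 15:25-17:00 (add 3h to convert from UTC-3).
Vera ∩ Tara: 08:50-12:00, 15:05-16:20.
Vera ∩ Tara ∩ Jonas: 08:50-11:20, 15:05-16:20.
Vera ∩ Tara ∩ Jonas ∩ Ugo: 08:50-11:10, 15:05-16:20.
Vera ∩ Tara ∩ Jonas ∩ Ugo ∩ Idris: 08:50-11:10, 15:25-16:20.
The first common window of at least 40 minutes is 08:50-11:10, so the earliest start is 08:50.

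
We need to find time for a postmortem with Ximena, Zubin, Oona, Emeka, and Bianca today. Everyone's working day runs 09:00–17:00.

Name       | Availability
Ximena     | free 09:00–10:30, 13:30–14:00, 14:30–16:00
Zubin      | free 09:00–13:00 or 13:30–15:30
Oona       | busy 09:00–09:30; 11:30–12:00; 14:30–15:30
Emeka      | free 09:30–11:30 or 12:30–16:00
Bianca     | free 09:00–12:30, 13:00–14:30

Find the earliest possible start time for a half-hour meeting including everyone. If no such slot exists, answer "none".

09:30

Ximena free: 09:00-10:30, 13:30-14:00, 14:30-16:00.
Zubin free: 09:00-13:00, 13:30-15:30.
Oona free: 09:30-11:30, 12:00-14:30, 15:30-17:00 (invert busy blocks within the working day).
Emeka free: 09:30-11:30, 12:30-16:00.
Bianca free: 09:00-12:30, 13:00-14:30.
Ximena ∩ Zubin: 09:00-10:30, 13:30-14:00, 14:30-15:30.
Ximena ∩ Zubin ∩ Oona: 09:30-10:30, 13:30-14:00.
Ximena ∩ Zubin ∩ Oona ∩ Emeka: 09:30-10:30, 13:30-14:00.
Ximena ∩ Zubin ∩ Oona ∩ Emeka ∩ Bianca: 09:30-10:30, 13:30-14:00.
So the common availability across everyone is 09:30-10:30, 13:30-14:00.
The first common window of at least 30 minutes is 09:30-10:30, so the earliest start is 09:30.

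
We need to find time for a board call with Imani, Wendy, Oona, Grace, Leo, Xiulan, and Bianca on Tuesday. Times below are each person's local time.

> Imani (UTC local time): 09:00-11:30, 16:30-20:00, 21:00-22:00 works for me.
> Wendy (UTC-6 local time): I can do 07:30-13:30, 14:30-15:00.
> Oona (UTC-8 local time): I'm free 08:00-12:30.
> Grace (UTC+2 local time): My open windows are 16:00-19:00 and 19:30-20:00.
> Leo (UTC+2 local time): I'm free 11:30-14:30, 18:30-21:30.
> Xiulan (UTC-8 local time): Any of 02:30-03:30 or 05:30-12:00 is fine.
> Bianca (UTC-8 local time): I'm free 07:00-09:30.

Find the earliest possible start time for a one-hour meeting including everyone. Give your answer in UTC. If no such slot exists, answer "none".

Imani in UTC: 09:00-11:30, 16:30-20:00, 21:00-22:00.
Wendy in UTC: 13:30-19:30, 20:30-21:00 (add 6h to convert from UTC-6).
Oona in UTC: 16:00-20:30 (add 8h to convert from UTC-8).
Grace in UTC: 14:00-17:00, 17:30-18:00 (subtract 2h to convert from UTC+2).
Leo in UTC: 09:30-12:30, 16:30-19:30 (subtract 2h to convert from UTC+2).
Xiulan in UTC: 10:30-11:30, 13:30-20:00 (add 8h to convert from UTC-8).
Bianca in UTC: 15:00-17:30 (add 8h to convert from UTC-8).
Imani ∩ Wendy: 16:30-19:30.
Imani ∩ Wendy ∩ Oona: 16:30-19:30.
Imani ∩ Wendy ∩ Oona ∩ Grace: 16:30-17:00, 17:30-18:00.
Imani ∩ Wendy ∩ Oona ∩ Grace ∩ Leo: 16:30-17:00, 17:30-18:00.
Imani ∩ Wendy ∩ Oona ∩ Grace ∩ Leo ∩ Xiulan: 16:30-17:00, 17:30-18:00.
Imani ∩ Wendy ∩ Oona ∩ Grace ∩ Leo ∩ Xiulan ∩ Bianca: 16:30-17:00.
Those are the intersection windows.
No common window is at least 60 minutes long.

none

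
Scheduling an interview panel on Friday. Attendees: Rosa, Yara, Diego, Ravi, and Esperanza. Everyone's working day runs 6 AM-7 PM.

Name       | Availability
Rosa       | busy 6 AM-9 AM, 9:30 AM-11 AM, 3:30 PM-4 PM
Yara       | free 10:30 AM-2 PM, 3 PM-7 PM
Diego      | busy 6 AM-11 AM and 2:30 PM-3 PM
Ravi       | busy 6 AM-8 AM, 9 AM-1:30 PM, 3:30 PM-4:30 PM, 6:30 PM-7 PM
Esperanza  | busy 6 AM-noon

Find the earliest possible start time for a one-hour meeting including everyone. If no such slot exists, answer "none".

Rosa free: 09:00-09:30, 11:00-15:30, 16:00-19:00 (invert busy blocks within the working day).
Yara free: 10:30-14:00, 15:00-19:00.
Diego free: 11:00-14:30, 15:00-19:00 (invert busy blocks within the working day).
Ravi free: 08:00-09:00, 13:30-15:30, 16:30-18:30 (invert busy blocks within the working day).
Esperanza free: 12:00-19:00 (invert busy blocks within the working day).
Rosa ∩ Yara: 11:00-14:00, 15:00-15:30, 16:00-19:00.
Rosa ∩ Yara ∩ Diego: 11:00-14:00, 15:00-15:30, 16:00-19:00.
Rosa ∩ Yara ∩ Diego ∩ Ravi: 13:30-14:00, 15:00-15:30, 16:30-18:30.
Rosa ∩ Yara ∩ Diego ∩ Ravi ∩ Esperanza: 13:30-14:00, 15:00-15:30, 16:30-18:30.
So the common availability across everyone is 13:30-14:00, 15:00-15:30, 16:30-18:30.
The first common window of at least 60 minutes is 16:30-18:30, so the earliest start is 16:30.

16:30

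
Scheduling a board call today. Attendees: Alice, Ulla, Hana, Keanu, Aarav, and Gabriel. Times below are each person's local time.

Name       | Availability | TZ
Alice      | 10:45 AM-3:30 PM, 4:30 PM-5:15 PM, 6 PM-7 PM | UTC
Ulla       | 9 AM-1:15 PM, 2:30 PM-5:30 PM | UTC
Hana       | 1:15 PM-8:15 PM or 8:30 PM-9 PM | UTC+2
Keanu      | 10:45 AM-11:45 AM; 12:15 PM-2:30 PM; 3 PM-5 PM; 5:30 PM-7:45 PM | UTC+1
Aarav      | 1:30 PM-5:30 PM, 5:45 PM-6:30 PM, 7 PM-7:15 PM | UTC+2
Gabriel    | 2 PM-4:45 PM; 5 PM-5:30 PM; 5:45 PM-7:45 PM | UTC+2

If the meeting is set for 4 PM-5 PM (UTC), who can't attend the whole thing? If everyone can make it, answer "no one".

Alice in UTC: 10:45-15:30, 16:30-17:15, 18:00-19:00.
Ulla in UTC: 09:00-13:15, 14:30-17:30.
Hana in UTC: 11:15-18:15, 18:30-19:00 (subtract 2h to convert from UTC+2).
Keanu in UTC: 09:45-10:45, 11:15-13:30, 14:00-16:00, 16:30-18:45 (subtract 1h to convert from UTC+1).
Aarav in UTC: 11:30-15:30, 15:45-16:30, 17:00-17:15 (subtract 2h to convert from UTC+2).
Gabriel in UTC: 12:00-14:45, 15:00-15:30, 15:45-17:45 (subtract 2h to convert from UTC+2).
Alice: not fully free for 16:00-17:00. Ulla: free for 16:00-17:00. Hana: free for 16:00-17:00. Keanu: not fully free for 16:00-17:00. Aarav: not fully free for 16:00-17:00. Gabriel: free for 16:00-17:00.

Aarav, Alice, Keanu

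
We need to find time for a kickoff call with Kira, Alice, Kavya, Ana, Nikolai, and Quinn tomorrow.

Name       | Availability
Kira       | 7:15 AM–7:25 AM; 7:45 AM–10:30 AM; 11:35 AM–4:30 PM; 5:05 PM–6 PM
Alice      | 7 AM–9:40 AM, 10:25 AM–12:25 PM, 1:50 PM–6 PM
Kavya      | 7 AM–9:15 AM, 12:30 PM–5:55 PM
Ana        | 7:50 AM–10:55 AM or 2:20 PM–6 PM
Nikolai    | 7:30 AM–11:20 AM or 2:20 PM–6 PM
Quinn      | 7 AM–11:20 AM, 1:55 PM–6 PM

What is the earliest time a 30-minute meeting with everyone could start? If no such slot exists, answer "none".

Kira ∩ Alice: 07:15-07:25, 07:45-09:40, 10:25-10:30, 11:35-12:25, 13:50-16:30, 17:05-18:00.
Kira ∩ Alice ∩ Kavya: 07:15-07:25, 07:45-09:15, 13:50-16:30, 17:05-17:55.
Kira ∩ Alice ∩ Kavya ∩ Ana: 07:50-09:15, 14:20-16:30, 17:05-17:55.
Kira ∩ Alice ∩ Kavya ∩ Ana ∩ Nikolai: 07:50-09:15, 14:20-16:30, 17:05-17:55.
Kira ∩ Alice ∩ Kavya ∩ Ana ∩ Nikolai ∩ Quinn: 07:50-09:15, 14:20-16:30, 17:05-17:55.
The first common window of at least 30 minutes is 07:50-09:15, so the earliest start is 07:50.

07:50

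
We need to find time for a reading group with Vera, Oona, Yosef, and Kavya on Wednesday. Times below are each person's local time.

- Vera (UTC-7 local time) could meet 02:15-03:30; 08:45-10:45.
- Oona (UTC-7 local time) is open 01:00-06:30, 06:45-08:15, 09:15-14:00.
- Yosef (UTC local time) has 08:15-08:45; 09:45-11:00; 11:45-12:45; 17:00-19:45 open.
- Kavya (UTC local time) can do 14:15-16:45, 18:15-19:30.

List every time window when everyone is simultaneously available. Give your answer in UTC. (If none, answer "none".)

Vera in UTC: 09:15-10:30, 15:45-17:45 (add 7h to convert from UTC-7).
Oona in UTC: 08:00-13:30, 13:45-15:15, 16:15-21:00 (add 7h to convert from UTC-7).
Yosef in UTC: 08:15-08:45, 09:45-11:00, 11:45-12:45, 17:00-19:45.
Kavya in UTC: 14:15-16:45, 18:15-19:30.
Vera ∩ Oona: 09:15-10:30, 16:15-17:45.
Vera ∩ Oona ∩ Yosef: 09:45-10:30, 17:00-17:45.
Vera ∩ Oona ∩ Yosef ∩ Kavya: ∅.
There is no time when everyone is free.

none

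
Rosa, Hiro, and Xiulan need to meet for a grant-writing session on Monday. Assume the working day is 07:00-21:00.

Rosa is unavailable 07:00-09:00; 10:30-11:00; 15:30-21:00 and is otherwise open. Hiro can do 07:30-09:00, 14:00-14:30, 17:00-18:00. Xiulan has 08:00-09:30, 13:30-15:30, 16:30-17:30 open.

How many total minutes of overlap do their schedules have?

Rosa free: 09:00-10:30, 11:00-15:30 (invert busy blocks within the working day).
Hiro free: 07:30-09:00, 14:00-14:30, 17:00-18:00.
Xiulan free: 08:00-09:30, 13:30-15:30, 16:30-17:30.
Rosa ∩ Hiro: 14:00-14:30.
Rosa ∩ Hiro ∩ Xiulan: 14:00-14:30.
That's a single block of 30 minutes.

30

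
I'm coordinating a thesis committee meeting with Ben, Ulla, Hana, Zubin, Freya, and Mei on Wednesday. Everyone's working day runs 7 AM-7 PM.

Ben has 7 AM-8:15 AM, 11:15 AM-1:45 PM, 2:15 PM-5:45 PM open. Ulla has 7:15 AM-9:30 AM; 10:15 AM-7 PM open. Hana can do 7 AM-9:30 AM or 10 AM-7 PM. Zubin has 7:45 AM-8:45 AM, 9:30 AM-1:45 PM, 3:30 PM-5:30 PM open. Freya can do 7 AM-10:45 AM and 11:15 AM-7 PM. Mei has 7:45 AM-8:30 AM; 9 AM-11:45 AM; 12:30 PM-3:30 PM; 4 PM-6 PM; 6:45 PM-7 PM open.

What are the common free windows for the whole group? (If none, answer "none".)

Ben ∩ Ulla: 07:15-08:15, 11:15-13:45, 14:15-17:45.
Ben ∩ Ulla ∩ Hana: 07:15-08:15, 11:15-13:45, 14:15-17:45.
Ben ∩ Ulla ∩ Hana ∩ Zubin: 07:45-08:15, 11:15-13:45, 15:30-17:30.
Ben ∩ Ulla ∩ Hana ∩ Zubin ∩ Freya: 07:45-08:15, 11:15-13:45, 15:30-17:30.
Ben ∩ Ulla ∩ Hana ∩ Zubin ∩ Freya ∩ Mei: 07:45-08:15, 11:15-11:45, 12:30-13:45, 16:00-17:30.

07:45-08:15, 11:15-11:45, 12:30-13:45, 16:00-17:30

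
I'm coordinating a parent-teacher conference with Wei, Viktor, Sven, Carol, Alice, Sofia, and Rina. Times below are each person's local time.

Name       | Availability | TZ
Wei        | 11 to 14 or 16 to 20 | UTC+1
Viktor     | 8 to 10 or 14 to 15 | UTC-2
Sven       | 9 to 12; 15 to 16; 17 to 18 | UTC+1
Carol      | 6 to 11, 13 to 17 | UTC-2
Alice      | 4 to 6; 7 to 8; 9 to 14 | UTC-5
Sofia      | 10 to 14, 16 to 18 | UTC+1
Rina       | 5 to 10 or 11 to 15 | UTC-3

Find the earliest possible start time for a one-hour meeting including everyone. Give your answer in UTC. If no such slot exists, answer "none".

Wei in UTC: 10:00-13:00, 15:00-19:00 (subtract 1h to convert from UTC+1).
Viktor in UTC: 10:00-12:00, 16:00-17:00 (add 2h to convert from UTC-2).
Sven in UTC: 08:00-11:00, 14:00-15:00, 16:00-17:00 (subtract 1h to convert from UTC+1).
Carol in UTC: 08:00-13:00, 15:00-19:00 (add 2h to convert from UTC-2).
Alice in UTC: 09:00-11:00, 12:00-13:00, 14:00-19:00 (add 5h to convert from UTC-5).
Sofia in UTC: 09:00-13:00, 15:00-17:00 (subtract 1h to convert from UTC+1).
Rina in UTC: 08:00-13:00, 14:00-18:00 (add 3h to convert from UTC-3).
Wei ∩ Viktor: 10:00-12:00, 16:00-17:00.
Wei ∩ Viktor ∩ Sven: 10:00-11:00, 16:00-17:00.
Wei ∩ Viktor ∩ Sven ∩ Carol: 10:00-11:00, 16:00-17:00.
Wei ∩ Viktor ∩ Sven ∩ Carol ∩ Alice: 10:00-11:00, 16:00-17:00.
Wei ∩ Viktor ∩ Sven ∩ Carol ∩ Alice ∩ Sofia: 10:00-11:00, 16:00-17:00.
Wei ∩ Viktor ∩ Sven ∩ Carol ∩ Alice ∩ Sofia ∩ Rina: 10:00-11:00, 16:00-17:00.
So the common availability across everyone is 10:00-11:00, 16:00-17:00.
The first common window of at least 60 minutes is 10:00-11:00, so the earliest start is 10:00.

10:00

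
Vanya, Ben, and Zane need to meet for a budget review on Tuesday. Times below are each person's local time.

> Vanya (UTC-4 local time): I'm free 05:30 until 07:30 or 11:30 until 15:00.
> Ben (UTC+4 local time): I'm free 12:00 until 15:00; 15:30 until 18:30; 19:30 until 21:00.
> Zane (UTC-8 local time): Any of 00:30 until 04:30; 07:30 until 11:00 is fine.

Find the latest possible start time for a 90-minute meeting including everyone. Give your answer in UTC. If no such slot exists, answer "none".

Vanya in UTC: 09:30-11:30, 15:30-19:00 (add 4h to convert from UTC-4).
Ben in UTC: 08:00-11:00, 11:30-14:30, 15:30-17:00 (subtract 4h to convert from UTC+4).
Zane in UTC: 08:30-12:30, 15:30-19:00 (add 8h to convert from UTC-8).
Vanya ∩ Ben: 09:30-11:00, 15:30-17:00.
Vanya ∩ Ben ∩ Zane: 09:30-11:00, 15:30-17:00.
The last common window of at least 90 minutes is 15:30-17:00; a 90-minute meeting can start as late as 15:30 and still end by 17:00.

15:30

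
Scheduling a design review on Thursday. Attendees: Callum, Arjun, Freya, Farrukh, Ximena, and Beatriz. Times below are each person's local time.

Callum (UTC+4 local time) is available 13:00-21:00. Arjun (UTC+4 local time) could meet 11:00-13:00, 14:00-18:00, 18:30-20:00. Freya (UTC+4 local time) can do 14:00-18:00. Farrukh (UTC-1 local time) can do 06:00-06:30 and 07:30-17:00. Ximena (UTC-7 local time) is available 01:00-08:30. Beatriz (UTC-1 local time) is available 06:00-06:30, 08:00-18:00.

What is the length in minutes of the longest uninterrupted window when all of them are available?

240

Callum in UTC: 09:00-17:00 (subtract 4h to convert from UTC+4).
Arjun in UTC: 07:00-09:00, 10:00-14:00, 14:30-16:00 (subtract 4h to convert from UTC+4).
Freya in UTC: 10:00-14:00 (subtract 4h to convert from UTC+4).
Farrukh in UTC: 07:00-07:30, 08:30-18:00 (add 1h to convert from UTC-1).
Ximena in UTC: 08:00-15:30 (add 7h to convert from UTC-7).
Beatriz in UTC: 07:00-07:30, 09:00-19:00 (add 1h to convert from UTC-1).
Callum ∩ Arjun: 10:00-14:00, 14:30-16:00.
Callum ∩ Arjun ∩ Freya: 10:00-14:00.
Callum ∩ Arjun ∩ Freya ∩ Farrukh: 10:00-14:00.
Callum ∩ Arjun ∩ Freya ∩ Farrukh ∩ Ximena: 10:00-14:00.
Callum ∩ Arjun ∩ Freya ∩ Farrukh ∩ Ximena ∩ Beatriz: 10:00-14:00.
The longest is 10:00-14:00 at 240 minutes.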